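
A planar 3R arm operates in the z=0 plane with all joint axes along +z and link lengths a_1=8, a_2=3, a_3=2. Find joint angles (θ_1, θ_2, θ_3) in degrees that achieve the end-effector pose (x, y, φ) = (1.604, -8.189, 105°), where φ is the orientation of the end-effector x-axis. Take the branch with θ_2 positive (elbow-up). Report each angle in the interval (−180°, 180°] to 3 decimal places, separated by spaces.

wrist centre = target − a_3·(cos φ, sin φ) = (2.1216, -10.1209)
cos θ_2 = (106.9330−8²−3²)/(2·8·3) = 0.7069; θ_2 = 45.0137° (elbow-up)
β = atan2(-10.1209,2.1216) = -78.1605°; ψ = atan2(2.1218,10.1208) = 11.8406°
θ_1 = β − ψ = -90.0011°
θ_3 = φ − θ_1 − θ_2 = 149.9873° (wrapped to (-180°,180°])

-90.001 45.014 149.987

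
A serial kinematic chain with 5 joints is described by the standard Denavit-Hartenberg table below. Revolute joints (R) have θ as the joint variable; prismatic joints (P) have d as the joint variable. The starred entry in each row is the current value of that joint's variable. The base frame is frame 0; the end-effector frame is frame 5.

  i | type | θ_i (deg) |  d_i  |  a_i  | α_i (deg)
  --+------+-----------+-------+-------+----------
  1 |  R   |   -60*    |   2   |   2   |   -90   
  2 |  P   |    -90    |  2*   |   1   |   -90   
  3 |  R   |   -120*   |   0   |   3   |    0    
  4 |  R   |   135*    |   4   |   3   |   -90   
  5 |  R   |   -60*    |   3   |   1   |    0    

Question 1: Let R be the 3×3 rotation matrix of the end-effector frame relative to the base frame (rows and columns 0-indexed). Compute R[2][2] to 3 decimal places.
-0.259

End-effector z-axis (col 2 of R) = (-0.8365,-0.4830,-0.2588)
R[2][2] = -0.2588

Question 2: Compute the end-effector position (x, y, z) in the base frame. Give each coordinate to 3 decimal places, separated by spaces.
after link 1: o_1 = (1.0000, -1.7321, 2.0000)
after link 2: o_2 = (2.7321, -0.7321, 3.0000)
after link 3: o_3 = (4.9821, 0.5670, 1.5000)
after link 4: o_4 = (6.3096, -3.2853, 4.3978)
after link 5: o_5 = (4.1210, -5.5489, 4.1043)

4.121 -5.549 4.104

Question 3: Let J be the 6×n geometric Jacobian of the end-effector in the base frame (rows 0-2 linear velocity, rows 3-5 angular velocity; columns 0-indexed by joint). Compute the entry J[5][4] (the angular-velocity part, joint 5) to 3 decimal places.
-0.259

axis z_4 = (-0.8365,-0.4830,-0.2588); lever o_n−o_4 = (-2.1886,-2.2636,-0.2935)
cross product → J_v[:, 4] = (-0.4441,0.3209,0.8365)
J_ω[:, 4] = z_4
entry J[5][4] = -0.2588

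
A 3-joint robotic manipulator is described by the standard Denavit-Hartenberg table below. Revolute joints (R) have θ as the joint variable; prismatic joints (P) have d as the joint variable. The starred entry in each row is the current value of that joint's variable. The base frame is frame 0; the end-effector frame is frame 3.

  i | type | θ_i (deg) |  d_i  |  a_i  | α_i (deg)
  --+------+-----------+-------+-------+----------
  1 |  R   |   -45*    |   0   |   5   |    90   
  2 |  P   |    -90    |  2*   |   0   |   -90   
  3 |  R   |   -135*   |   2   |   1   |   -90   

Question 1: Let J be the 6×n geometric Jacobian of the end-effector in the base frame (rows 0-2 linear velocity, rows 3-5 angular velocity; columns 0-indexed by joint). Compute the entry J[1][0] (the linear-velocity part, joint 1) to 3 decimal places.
3.036

axis z_0 = ẑ; lever o_n−o_0 = (3.0355,-6.8640,0.7071)
cross product → J_v[:, 0] = (6.8640,3.0355,-0.0000)
J_ω[:, 0] = z_0
entry J[1][0] = 3.0355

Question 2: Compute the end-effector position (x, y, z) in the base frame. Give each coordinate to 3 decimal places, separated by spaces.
after link 1: o_1 = (3.5355, -3.5355, 0.0000)
after link 2: o_2 = (2.1213, -4.9497, 0.0000)
after link 3: o_3 = (3.0355, -6.8640, 0.7071)

3.036 -6.864 0.707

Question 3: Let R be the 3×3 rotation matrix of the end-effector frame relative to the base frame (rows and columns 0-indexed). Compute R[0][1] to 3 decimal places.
-0.707

End-effector y-axis (col 1 of R) = (-0.7071,0.7071,-0.0000)
R[0][1] = -0.7071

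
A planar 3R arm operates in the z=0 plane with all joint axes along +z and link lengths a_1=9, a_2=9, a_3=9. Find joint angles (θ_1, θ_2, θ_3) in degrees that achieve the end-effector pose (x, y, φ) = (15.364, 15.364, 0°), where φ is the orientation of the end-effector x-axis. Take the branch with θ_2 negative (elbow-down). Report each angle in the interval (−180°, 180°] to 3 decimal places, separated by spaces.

90.000 -44.999 -45.000

wrist centre = target − a_3·(cos φ, sin φ) = (6.3640, 15.3640)
cos θ_2 = (276.5530−9²−9²)/(2·9·9) = 0.7071; θ_2 = -44.9992° (elbow-down)
β = atan2(15.3640,6.3640) = 67.4999°; ψ = atan2(-6.3639,15.3641) = -22.4996°
θ_1 = β − ψ = 89.9995°
θ_3 = φ − θ_1 − θ_2 = -45.0004° (wrapped to (-180°,180°])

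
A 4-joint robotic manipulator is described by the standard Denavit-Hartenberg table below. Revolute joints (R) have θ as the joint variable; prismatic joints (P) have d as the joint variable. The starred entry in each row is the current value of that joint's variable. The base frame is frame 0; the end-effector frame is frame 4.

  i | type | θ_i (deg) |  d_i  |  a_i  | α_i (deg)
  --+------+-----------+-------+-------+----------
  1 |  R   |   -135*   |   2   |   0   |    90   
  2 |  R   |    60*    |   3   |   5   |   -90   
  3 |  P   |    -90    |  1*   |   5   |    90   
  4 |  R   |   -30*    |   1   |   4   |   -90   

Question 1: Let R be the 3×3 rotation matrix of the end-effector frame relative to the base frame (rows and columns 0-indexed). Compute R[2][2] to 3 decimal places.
0.433

End-effector z-axis (col 2 of R) = (0.1768,0.8839,0.4330)
R[2][2] = 0.4330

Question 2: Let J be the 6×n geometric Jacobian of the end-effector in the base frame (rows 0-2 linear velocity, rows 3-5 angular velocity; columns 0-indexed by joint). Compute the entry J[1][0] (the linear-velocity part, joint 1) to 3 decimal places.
axis z_0 = ẑ; lever o_n−o_0 = (-10.1329,6.0798,4.9641)
cross product → J_v[:, 0] = (-6.0798,-10.1329,0.0000)
J_ω[:, 0] = z_0
entry J[1][0] = -10.1329

-10.133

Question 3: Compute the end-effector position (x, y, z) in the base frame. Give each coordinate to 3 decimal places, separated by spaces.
after link 1: o_1 = (0.0000, 0.0000, 2.0000)
after link 2: o_2 = (-3.8891, 0.3536, 6.3301)
after link 3: o_3 = (-6.8122, 4.5015, 6.8301)
after link 4: o_4 = (-10.1329, 6.0798, 4.9641)

-10.133 6.080 4.964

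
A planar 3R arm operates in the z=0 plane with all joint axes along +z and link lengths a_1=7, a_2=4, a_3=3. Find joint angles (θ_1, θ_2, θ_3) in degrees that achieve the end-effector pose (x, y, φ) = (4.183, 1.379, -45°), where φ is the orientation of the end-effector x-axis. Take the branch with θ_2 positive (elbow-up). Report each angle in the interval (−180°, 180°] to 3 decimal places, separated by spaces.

30.008 150.000 134.992

wrist centre = target − a_3·(cos φ, sin φ) = (2.0617, 3.5003)
cos θ_2 = (16.5028−7²−4²)/(2·7·4) = -0.8660; θ_2 = 149.9996° (elbow-up)
β = atan2(3.5003,2.0617) = 59.5020°; ψ = atan2(2.0000,3.5359) = 29.4939°
θ_1 = β − ψ = 30.0082°
θ_3 = φ − θ_1 − θ_2 = 134.9922° (wrapped to (-180°,180°])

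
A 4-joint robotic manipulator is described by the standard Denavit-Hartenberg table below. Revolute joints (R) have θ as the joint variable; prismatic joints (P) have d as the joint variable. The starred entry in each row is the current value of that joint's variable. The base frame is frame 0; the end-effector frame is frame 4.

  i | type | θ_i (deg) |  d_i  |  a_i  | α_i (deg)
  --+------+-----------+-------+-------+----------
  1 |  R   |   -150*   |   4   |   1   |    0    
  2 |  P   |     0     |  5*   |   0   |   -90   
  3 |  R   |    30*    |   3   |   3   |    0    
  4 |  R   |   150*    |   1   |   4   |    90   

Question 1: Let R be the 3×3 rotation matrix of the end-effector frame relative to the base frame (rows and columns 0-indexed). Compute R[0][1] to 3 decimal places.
End-effector y-axis (col 1 of R) = (0.5000,-0.8660,0.0000)
R[0][1] = 0.5000

0.500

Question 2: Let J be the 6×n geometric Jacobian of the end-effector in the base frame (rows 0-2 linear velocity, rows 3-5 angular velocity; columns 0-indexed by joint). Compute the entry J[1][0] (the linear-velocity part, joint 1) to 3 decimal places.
2.348

axis z_0 = ẑ; lever o_n−o_0 = (2.3481,-3.2631,7.5000)
cross product → J_v[:, 0] = (3.2631,2.3481,-0.0000)
J_ω[:, 0] = z_0
entry J[1][0] = 2.3481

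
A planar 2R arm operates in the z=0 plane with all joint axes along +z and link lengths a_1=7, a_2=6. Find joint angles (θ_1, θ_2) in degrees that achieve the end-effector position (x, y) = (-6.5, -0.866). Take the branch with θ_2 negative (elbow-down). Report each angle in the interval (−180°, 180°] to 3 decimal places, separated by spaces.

-120.000 -120.000

cos θ_2 = (43.0000−7²−6²)/(2·7·6) = -0.5000; θ_2 = -120.0000° (elbow-down)
β = atan2(-0.8660,-6.5000) = -172.4111°; ψ = atan2(-5.1962,4.0000) = -52.4109°
θ_1 = β − ψ = -120.0002°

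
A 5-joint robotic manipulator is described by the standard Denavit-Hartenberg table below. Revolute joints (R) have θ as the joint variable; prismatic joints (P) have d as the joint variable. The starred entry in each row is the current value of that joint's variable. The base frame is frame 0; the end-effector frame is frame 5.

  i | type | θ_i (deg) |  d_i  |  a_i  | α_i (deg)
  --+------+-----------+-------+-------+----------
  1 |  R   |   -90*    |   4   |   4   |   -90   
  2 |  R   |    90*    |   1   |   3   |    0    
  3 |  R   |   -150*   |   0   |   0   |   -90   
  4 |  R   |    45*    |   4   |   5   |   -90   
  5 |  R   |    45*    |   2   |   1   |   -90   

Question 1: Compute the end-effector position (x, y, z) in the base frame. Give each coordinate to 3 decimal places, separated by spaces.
-4.450 -8.162 1.624

after link 1: o_1 = (0.0000, -4.0000, 4.0000)
after link 2: o_2 = (1.0000, -4.0000, 1.0000)
after link 3: o_3 = (1.0000, -4.0000, 1.0000)
after link 4: o_4 = (-2.5355, -9.2319, 2.0619)
after link 5: o_5 = (-4.4497, -8.1624, 1.6237)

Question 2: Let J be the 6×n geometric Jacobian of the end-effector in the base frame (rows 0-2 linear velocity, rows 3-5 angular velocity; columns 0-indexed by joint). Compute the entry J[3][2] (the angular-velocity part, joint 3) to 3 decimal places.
axis z_2 = (1.0000,0.0000,0.0000); lever o_n−o_2 = (-5.4497,-4.1624,0.6237)
cross product → J_v[:, 2] = (0.0000,-0.6237,-4.1624)
J_ω[:, 2] = z_2
entry J[3][2] = 1.0000

1.000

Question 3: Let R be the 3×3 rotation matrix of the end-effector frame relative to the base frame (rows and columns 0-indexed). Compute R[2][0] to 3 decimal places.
0.787

End-effector x-axis (col 0 of R) = (-0.5000,0.3624,0.7866)
R[2][0] = 0.7866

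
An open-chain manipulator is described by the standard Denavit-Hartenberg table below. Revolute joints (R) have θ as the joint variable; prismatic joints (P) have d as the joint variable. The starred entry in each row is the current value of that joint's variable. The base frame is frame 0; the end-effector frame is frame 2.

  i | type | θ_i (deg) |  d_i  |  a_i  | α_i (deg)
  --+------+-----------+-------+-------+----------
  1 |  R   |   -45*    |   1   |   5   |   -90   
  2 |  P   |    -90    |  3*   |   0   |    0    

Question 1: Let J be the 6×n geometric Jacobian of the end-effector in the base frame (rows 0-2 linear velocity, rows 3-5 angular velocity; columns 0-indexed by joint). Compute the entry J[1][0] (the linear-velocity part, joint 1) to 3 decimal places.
axis z_0 = ẑ; lever o_n−o_0 = (5.6569,-1.4142,1.0000)
cross product → J_v[:, 0] = (1.4142,5.6569,-0.0000)
J_ω[:, 0] = z_0
entry J[1][0] = 5.6569

5.657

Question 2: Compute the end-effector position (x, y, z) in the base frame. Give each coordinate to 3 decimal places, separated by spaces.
5.657 -1.414 1.000

after link 1: o_1 = (3.5355, -3.5355, 1.0000)
after link 2: o_2 = (5.6569, -1.4142, 1.0000)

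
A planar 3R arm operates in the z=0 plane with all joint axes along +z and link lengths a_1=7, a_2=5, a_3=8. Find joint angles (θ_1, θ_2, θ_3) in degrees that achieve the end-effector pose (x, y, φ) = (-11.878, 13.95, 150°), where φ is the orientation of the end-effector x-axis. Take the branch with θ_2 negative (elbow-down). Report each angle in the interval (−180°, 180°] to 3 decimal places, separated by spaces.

134.997 -44.994 59.997

wrist centre = target − a_3·(cos φ, sin φ) = (-4.9498, 9.9500)
cos θ_2 = (123.5030−7²−5²)/(2·7·5) = 0.7072; θ_2 = -44.9936° (elbow-down)
β = atan2(9.9500,-4.9498) = 116.4488°; ψ = atan2(-3.5351,10.5359) = -18.5482°
θ_1 = β − ψ = 134.9971°
θ_3 = φ − θ_1 − θ_2 = 59.9965° (wrapped to (-180°,180°])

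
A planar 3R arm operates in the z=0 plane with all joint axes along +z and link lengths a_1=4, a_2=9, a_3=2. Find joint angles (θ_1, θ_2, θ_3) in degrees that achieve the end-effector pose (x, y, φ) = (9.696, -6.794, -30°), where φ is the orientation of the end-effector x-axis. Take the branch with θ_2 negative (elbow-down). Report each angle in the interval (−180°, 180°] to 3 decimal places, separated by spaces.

30.004 -90.004 30.000

wrist centre = target − a_3·(cos φ, sin φ) = (7.9639, -5.7940)
cos θ_2 = (96.9949−4²−9²)/(2·4·9) = -0.0001; θ_2 = -90.0040° (elbow-down)
β = atan2(-5.7940,7.9639) = -36.0370°; ψ = atan2(-9.0000,3.9994) = -66.0409°
θ_1 = β − ψ = 30.0039°
θ_3 = φ − θ_1 − θ_2 = 30.0001° (wrapped to (-180°,180°])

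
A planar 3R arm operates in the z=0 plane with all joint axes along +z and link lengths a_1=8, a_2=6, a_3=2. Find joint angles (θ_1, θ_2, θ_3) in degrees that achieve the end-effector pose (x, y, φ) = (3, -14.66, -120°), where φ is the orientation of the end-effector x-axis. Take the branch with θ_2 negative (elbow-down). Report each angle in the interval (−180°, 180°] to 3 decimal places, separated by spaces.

wrist centre = target − a_3·(cos φ, sin φ) = (4.0000, -12.9279)
cos θ_2 = (183.1319−8²−6²)/(2·8·6) = 0.8660; θ_2 = -30.0078° (elbow-down)
β = atan2(-12.9279,4.0000) = -72.8076°; ψ = atan2(-3.0007,13.1957) = -12.8112°
θ_1 = β − ψ = -59.9964°
θ_3 = φ − θ_1 − θ_2 = -29.9958° (wrapped to (-180°,180°])

-59.996 -30.008 -29.996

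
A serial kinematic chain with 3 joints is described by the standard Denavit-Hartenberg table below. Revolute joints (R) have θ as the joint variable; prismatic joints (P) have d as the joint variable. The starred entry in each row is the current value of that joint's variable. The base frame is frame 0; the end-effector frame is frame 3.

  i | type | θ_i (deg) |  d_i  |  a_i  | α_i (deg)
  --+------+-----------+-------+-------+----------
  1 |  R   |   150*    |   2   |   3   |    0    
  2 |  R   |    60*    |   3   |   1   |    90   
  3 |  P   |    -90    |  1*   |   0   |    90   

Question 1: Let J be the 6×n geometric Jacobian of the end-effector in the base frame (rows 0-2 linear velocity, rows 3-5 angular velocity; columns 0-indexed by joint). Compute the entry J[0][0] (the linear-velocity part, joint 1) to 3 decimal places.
-1.866

axis z_0 = ẑ; lever o_n−o_0 = (-3.9641,1.8660,5.0000)
cross product → J_v[:, 0] = (-1.8660,-3.9641,0.0000)
J_ω[:, 0] = z_0
entry J[0][0] = -1.8660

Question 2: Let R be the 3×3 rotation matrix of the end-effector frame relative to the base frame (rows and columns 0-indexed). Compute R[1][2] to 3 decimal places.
End-effector z-axis (col 2 of R) = (0.8660,0.5000,-0.0000)
R[1][2] = 0.5000

0.500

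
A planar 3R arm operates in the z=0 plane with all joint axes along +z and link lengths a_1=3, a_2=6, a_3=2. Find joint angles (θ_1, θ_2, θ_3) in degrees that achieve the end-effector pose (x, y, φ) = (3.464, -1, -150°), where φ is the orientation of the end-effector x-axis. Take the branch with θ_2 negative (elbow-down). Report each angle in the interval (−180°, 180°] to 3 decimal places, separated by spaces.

wrist centre = target − a_3·(cos φ, sin φ) = (5.1961, -0.0000)
cos θ_2 = (26.9989−3²−6²)/(2·3·6) = -0.5000; θ_2 = -120.0019° (elbow-down)
β = atan2(-0.0000,5.1961) = -0.0000°; ψ = atan2(-5.1961,-0.0002) = -90.0019°
θ_1 = β − ψ = 90.0019°
θ_3 = φ − θ_1 − θ_2 = -120.0000° (wrapped to (-180°,180°])

90.002 -120.002 -120.000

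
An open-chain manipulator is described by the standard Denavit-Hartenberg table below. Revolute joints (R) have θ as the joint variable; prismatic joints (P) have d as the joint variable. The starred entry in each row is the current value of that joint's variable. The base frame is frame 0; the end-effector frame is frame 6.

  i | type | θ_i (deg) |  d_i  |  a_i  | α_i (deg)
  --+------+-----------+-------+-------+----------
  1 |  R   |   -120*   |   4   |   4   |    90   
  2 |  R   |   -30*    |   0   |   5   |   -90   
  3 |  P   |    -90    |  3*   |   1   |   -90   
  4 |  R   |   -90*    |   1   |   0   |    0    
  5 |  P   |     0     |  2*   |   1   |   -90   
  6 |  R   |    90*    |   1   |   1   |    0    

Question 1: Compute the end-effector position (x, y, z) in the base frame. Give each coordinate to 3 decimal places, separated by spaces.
-7.763 -9.446 3.964

after link 1: o_1 = (-2.0000, -3.4641, 4.0000)
after link 2: o_2 = (-4.1651, -7.2141, 1.5000)
after link 3: o_3 = (-5.7811, -8.0131, 4.0981)
after link 4: o_4 = (-6.2141, -8.7631, 3.5981)
after link 5: o_5 = (-7.3301, -10.6962, 3.4641)
after link 6: o_6 = (-7.7631, -9.4462, 3.9641)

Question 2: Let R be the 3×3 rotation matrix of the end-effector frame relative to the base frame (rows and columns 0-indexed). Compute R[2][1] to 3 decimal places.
-0.866

End-effector y-axis (col 1 of R) = (0.2500,0.4330,-0.8660)
R[2][1] = -0.8660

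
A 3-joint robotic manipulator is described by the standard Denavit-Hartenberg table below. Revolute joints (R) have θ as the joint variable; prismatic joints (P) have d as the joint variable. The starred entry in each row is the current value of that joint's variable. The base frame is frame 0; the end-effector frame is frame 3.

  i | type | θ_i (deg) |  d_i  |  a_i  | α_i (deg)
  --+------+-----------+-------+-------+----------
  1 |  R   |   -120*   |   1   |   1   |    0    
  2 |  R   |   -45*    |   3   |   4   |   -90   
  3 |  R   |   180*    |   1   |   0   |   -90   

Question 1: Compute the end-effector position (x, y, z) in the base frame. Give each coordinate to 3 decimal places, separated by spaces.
after link 1: o_1 = (-0.5000, -0.8660, 1.0000)
after link 2: o_2 = (-4.3637, -1.9013, 4.0000)
after link 3: o_3 = (-4.1049, -2.8672, 4.0000)

-4.105 -2.867 4.000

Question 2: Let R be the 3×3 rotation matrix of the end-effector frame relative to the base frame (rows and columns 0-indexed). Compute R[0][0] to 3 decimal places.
0.966

End-effector x-axis (col 0 of R) = (0.9659,0.2588,-0.0000)
R[0][0] = 0.9659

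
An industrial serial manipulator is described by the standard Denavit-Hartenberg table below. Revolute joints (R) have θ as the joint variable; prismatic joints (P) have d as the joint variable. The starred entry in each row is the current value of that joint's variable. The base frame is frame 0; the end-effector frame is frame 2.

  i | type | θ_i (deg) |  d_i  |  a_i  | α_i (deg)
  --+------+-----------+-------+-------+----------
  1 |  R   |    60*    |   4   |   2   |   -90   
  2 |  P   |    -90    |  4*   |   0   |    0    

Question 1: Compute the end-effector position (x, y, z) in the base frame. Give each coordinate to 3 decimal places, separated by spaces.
after link 1: o_1 = (1.0000, 1.7321, 4.0000)
after link 2: o_2 = (-2.4641, 3.7321, 4.0000)

-2.464 3.732 4.000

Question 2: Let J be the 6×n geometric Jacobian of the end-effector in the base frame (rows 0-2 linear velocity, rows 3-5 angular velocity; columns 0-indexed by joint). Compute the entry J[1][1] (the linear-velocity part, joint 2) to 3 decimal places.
prismatic axis z_1 = (-0.8660,0.5000,0.0000)
J_v[:, 1] = z_1; J_ω[:, 1] = (0,0,0)
entry J[1][1] = 0.5000

0.500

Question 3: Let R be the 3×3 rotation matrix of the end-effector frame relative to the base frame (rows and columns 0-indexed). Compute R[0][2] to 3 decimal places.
-0.866

End-effector z-axis (col 2 of R) = (-0.8660,0.5000,0.0000)
R[0][2] = -0.8660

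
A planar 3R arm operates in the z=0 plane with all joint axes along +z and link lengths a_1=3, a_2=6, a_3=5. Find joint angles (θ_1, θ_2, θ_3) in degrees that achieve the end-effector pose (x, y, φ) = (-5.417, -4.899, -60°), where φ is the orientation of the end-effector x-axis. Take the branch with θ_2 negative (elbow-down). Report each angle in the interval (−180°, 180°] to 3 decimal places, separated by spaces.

wrist centre = target − a_3·(cos φ, sin φ) = (-7.9170, -0.5689)
cos θ_2 = (63.0025−3²−6²)/(2·3·6) = 0.5001; θ_2 = -59.9954° (elbow-down)
β = atan2(-0.5689,-7.9170) = -175.8901°; ψ = atan2(-5.1959,6.0004) = -40.8901°
θ_1 = β − ψ = -135.0000°
θ_3 = φ − θ_1 − θ_2 = 134.9954° (wrapped to (-180°,180°])

-135.000 -59.995 134.995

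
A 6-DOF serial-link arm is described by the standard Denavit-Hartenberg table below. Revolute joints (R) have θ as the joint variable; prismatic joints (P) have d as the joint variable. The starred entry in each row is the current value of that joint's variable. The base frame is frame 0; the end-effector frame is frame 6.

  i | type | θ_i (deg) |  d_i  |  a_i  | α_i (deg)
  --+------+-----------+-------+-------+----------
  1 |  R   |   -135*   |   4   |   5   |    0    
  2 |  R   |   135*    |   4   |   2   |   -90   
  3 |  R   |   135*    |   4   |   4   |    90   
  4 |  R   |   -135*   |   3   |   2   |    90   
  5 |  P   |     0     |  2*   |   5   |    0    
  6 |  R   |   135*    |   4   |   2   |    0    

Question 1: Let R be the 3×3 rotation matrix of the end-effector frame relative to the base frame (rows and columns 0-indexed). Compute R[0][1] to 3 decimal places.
-0.854

End-effector y-axis (col 1 of R) = (-0.8536,0.5000,0.1464)
R[0][1] = -0.8536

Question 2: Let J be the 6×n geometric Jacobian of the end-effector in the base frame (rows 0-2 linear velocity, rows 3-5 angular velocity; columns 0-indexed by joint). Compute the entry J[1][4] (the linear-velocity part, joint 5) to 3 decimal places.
prismatic axis z_4 = (0.5000,0.7071,0.5000)
J_v[:, 4] = z_4; J_ω[:, 4] = (0,0,0)
entry J[1][4] = 0.7071

0.707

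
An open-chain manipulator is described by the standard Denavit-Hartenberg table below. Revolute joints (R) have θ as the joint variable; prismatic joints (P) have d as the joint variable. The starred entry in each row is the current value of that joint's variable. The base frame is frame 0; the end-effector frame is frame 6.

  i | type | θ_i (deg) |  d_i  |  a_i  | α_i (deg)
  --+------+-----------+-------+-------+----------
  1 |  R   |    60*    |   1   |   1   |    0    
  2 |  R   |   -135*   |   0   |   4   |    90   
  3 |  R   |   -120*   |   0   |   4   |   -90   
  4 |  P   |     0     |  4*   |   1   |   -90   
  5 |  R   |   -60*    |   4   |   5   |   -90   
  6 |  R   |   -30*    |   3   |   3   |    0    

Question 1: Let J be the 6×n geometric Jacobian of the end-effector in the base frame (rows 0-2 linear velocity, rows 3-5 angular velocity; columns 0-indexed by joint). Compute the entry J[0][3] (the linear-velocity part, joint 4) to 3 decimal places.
0.224

prismatic axis z_3 = (0.2241,-0.8365,-0.5000)
J_v[:, 3] = z_3; J_ω[:, 3] = (0,0,0)
entry J[0][3] = 0.2241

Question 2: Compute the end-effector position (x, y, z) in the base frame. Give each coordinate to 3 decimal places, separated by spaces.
after link 1: o_1 = (0.5000, 0.8660, 1.0000)
after link 2: o_2 = (1.5353, -2.9977, 1.0000)
after link 3: o_3 = (1.0176, -1.0658, -2.4641)
after link 4: o_4 = (1.7848, -3.9289, -5.3301)
after link 5: o_5 = (6.2956, -5.3085, -9.6603)
after link 6: o_6 = (7.4082, -3.6655, -13.4103)

7.408 -3.665 -13.410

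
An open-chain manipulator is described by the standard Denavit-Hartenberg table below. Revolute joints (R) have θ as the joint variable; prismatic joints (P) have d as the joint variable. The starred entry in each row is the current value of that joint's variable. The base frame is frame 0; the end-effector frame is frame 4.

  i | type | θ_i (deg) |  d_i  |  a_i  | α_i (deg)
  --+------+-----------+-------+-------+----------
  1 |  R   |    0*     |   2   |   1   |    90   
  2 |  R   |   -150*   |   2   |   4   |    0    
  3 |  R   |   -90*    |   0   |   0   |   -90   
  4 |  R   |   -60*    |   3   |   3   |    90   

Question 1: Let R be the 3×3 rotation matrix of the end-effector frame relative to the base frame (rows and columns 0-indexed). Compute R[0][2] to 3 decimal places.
0.433

End-effector z-axis (col 2 of R) = (0.4330,-0.5000,-0.7500)
R[0][2] = 0.4330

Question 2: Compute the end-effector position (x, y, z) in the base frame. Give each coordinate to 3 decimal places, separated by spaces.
-5.812 -4.598 -0.201

after link 1: o_1 = (1.0000, 0.0000, 2.0000)
after link 2: o_2 = (-2.4641, -2.0000, 0.0000)
after link 3: o_3 = (-2.4641, -2.0000, 0.0000)
after link 4: o_4 = (-5.8122, -4.5981, -0.2010)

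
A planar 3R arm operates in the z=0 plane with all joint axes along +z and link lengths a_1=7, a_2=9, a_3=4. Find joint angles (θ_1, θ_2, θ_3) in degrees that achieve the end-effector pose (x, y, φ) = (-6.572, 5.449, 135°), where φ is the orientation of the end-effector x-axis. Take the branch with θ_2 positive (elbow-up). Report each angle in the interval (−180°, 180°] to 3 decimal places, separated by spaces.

wrist centre = target − a_3·(cos φ, sin φ) = (-3.7436, 2.6206)
cos θ_2 = (20.8817−7²−9²)/(2·7·9) = -0.8660; θ_2 = 149.9991° (elbow-up)
β = atan2(2.6206,-3.7436) = 145.0072°; ψ = atan2(4.5001,-0.7942) = 100.0083°
θ_1 = β − ψ = 44.9990°
θ_3 = φ − θ_1 − θ_2 = -59.9981° (wrapped to (-180°,180°])

44.999 149.999 -59.998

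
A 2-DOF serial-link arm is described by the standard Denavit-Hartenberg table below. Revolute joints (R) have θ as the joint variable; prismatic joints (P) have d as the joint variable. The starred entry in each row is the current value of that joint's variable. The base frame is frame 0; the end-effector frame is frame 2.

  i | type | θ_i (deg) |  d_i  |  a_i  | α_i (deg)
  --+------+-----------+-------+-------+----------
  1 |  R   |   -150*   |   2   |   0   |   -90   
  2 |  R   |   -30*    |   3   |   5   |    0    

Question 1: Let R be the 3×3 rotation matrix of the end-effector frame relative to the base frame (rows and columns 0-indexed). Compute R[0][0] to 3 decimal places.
-0.750

End-effector x-axis (col 0 of R) = (-0.7500,-0.4330,0.5000)
R[0][0] = -0.7500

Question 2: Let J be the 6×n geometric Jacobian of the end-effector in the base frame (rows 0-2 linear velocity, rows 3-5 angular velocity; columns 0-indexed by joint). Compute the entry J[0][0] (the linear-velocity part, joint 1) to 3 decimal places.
axis z_0 = ẑ; lever o_n−o_0 = (-2.2500,-4.7631,4.5000)
cross product → J_v[:, 0] = (4.7631,-2.2500,0.0000)
J_ω[:, 0] = z_0
entry J[0][0] = 4.7631

4.763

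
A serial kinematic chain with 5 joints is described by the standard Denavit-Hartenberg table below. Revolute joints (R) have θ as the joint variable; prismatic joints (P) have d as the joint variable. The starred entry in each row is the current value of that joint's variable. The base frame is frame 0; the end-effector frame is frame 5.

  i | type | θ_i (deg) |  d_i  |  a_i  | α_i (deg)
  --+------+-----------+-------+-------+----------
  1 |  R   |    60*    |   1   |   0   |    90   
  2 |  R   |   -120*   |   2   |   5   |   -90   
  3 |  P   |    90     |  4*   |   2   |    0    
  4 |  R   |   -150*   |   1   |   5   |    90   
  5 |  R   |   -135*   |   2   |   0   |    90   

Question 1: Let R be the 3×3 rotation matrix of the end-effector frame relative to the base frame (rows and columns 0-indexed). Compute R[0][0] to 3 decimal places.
End-effector x-axis (col 0 of R) = (-0.7481,-0.0711,0.6597)
R[0][0] = -0.7481

-0.748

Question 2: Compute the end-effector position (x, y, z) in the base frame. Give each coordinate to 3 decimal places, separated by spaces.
5.339 -1.413 -6.495

after link 1: o_1 = (0.0000, 0.0000, 1.0000)
after link 2: o_2 = (0.4821, -3.1651, -3.3301)
after link 3: o_3 = (0.4821, 0.8349, -5.3301)
after link 4: o_4 = (4.0401, -1.6627, -7.9952)
after link 5: o_5 = (5.3391, -1.4127, -6.4952)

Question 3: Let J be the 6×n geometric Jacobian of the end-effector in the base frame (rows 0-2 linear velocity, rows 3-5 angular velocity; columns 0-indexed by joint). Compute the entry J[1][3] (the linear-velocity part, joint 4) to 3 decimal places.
axis z_3 = (0.4330,0.7500,-0.5000); lever o_n−o_3 = (4.8571,-2.2476,-1.1651)
cross product → J_v[:, 3] = (-1.9976,-1.9240,-4.6160)
J_ω[:, 3] = z_3
entry J[1][3] = -1.9240

-1.924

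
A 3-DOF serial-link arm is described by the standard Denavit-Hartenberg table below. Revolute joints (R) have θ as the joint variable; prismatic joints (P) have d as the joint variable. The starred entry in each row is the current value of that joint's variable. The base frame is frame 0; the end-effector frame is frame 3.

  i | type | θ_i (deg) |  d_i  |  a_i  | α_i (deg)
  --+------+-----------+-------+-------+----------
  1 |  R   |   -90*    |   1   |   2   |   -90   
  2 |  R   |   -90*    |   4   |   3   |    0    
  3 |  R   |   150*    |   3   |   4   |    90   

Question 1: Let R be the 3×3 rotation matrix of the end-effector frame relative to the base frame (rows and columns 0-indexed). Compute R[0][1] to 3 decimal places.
End-effector y-axis (col 1 of R) = (1.0000,0.0000,0.0000)
R[0][1] = 1.0000

1.000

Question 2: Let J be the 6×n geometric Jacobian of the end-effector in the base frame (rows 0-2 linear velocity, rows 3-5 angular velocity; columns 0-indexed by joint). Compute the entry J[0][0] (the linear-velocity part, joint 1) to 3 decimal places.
4.000

axis z_0 = ẑ; lever o_n−o_0 = (7.0000,-4.0000,0.5359)
cross product → J_v[:, 0] = (4.0000,7.0000,-0.0000)
J_ω[:, 0] = z_0
entry J[0][0] = 4.0000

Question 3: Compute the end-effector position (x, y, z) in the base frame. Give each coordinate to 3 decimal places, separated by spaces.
7.000 -4.000 0.536

after link 1: o_1 = (0.0000, -2.0000, 1.0000)
after link 2: o_2 = (4.0000, -2.0000, 4.0000)
after link 3: o_3 = (7.0000, -4.0000, 0.5359)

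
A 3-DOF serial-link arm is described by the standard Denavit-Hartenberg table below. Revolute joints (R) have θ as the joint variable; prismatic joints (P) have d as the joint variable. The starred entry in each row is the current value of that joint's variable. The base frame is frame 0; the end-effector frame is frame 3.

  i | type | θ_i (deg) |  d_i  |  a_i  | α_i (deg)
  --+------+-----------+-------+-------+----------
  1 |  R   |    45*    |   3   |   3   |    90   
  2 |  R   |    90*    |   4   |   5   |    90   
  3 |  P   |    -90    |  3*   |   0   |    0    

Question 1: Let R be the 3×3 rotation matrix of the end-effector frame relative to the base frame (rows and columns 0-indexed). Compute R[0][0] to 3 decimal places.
End-effector x-axis (col 0 of R) = (-0.7071,0.7071,0.0000)
R[0][0] = -0.7071

-0.707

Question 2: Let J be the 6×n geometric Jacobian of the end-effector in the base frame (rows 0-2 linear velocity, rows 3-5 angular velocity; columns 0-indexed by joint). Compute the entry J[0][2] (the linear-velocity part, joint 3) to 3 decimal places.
prismatic axis z_2 = (0.7071,0.7071,-0.0000)
J_v[:, 2] = z_2; J_ω[:, 2] = (0,0,0)
entry J[0][2] = 0.7071

0.707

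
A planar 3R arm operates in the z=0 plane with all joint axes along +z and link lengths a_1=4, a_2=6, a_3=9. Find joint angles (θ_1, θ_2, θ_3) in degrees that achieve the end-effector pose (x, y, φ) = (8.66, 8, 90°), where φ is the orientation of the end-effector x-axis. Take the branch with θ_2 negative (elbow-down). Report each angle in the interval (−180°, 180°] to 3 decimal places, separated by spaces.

30.004 -60.006 120.002

wrist centre = target − a_3·(cos φ, sin φ) = (8.6600, -1.0000)
cos θ_2 = (75.9956−4²−6²)/(2·4·6) = 0.4999; θ_2 = -60.0061° (elbow-down)
β = atan2(-1.0000,8.6600) = -6.5870°; ψ = atan2(-5.1965,6.9994) = -36.5906°
θ_1 = β − ψ = 30.0036°
θ_3 = φ − θ_1 − θ_2 = 120.0024° (wrapped to (-180°,180°])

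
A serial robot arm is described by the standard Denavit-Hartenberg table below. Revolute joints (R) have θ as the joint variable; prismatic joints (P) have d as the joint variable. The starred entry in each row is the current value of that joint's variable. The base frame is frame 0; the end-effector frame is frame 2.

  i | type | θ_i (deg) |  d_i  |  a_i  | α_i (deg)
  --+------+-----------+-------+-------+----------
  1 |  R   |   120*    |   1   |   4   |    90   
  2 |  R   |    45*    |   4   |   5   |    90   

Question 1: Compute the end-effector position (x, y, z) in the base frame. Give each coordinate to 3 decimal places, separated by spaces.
-0.304 8.526 4.536

after link 1: o_1 = (-2.0000, 3.4641, 1.0000)
after link 2: o_2 = (-0.3037, 8.5260, 4.5355)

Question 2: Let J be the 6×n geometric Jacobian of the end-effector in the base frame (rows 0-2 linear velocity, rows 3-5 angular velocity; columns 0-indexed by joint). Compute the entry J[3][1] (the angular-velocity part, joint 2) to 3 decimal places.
0.866

axis z_1 = (0.8660,0.5000,0.0000); lever o_n−o_1 = (1.6963,5.0619,3.5355)
cross product → J_v[:, 1] = (1.7678,-3.0619,3.5355)
J_ω[:, 1] = z_1
entry J[3][1] = 0.8660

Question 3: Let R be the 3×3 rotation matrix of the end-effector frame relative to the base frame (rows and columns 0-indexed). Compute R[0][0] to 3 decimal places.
End-effector x-axis (col 0 of R) = (-0.3536,0.6124,0.7071)
R[0][0] = -0.3536

-0.354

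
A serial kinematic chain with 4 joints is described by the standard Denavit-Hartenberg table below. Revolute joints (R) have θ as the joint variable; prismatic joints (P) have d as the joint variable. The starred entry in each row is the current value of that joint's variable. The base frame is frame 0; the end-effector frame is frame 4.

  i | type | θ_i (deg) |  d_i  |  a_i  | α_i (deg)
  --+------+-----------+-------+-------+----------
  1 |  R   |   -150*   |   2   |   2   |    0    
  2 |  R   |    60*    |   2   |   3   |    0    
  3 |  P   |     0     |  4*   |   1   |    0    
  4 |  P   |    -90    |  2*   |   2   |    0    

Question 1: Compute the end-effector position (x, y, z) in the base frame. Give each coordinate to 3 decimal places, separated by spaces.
-3.732 -5.000 10.000

after link 1: o_1 = (-1.7321, -1.0000, 2.0000)
after link 2: o_2 = (-1.7321, -4.0000, 4.0000)
after link 3: o_3 = (-1.7321, -5.0000, 8.0000)
after link 4: o_4 = (-3.7321, -5.0000, 10.0000)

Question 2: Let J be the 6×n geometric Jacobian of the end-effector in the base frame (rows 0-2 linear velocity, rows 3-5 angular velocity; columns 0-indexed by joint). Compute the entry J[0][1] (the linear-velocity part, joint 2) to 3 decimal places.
4.000

axis z_1 = (0.0000,0.0000,1.0000); lever o_n−o_1 = (-2.0000,-4.0000,8.0000)
cross product → J_v[:, 1] = (4.0000,-2.0000,0.0000)
J_ω[:, 1] = z_1
entry J[0][1] = 4.0000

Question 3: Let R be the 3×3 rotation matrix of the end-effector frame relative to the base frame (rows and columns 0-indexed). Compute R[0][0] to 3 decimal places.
End-effector x-axis (col 0 of R) = (-1.0000,0.0000,0.0000)
R[0][0] = -1.0000

-1.000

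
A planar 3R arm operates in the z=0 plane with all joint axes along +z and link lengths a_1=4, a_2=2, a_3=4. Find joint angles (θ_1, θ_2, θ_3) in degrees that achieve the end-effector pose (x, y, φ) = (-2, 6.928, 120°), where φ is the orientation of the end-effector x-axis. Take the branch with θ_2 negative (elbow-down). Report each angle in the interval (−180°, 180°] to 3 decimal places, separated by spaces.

120.000 -120.006 120.006

wrist centre = target − a_3·(cos φ, sin φ) = (-0.0000, 3.4639)
cos θ_2 = (11.9986−4²−2²)/(2·4·2) = -0.5001; θ_2 = -120.0058° (elbow-down)
β = atan2(3.4639,-0.0000) = 90.0000°; ψ = atan2(-1.7319,2.9998) = -30.0000°
θ_1 = β − ψ = 120.0000°
θ_3 = φ − θ_1 − θ_2 = 120.0058° (wrapped to (-180°,180°])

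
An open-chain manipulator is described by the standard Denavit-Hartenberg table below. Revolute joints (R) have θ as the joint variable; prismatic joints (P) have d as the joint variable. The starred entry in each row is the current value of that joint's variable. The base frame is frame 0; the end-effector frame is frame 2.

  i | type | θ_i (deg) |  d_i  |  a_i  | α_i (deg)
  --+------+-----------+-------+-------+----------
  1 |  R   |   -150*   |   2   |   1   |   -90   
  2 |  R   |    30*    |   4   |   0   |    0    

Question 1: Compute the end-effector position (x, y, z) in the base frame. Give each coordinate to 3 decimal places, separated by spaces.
1.134 -3.964 2.000

after link 1: o_1 = (-0.8660, -0.5000, 2.0000)
after link 2: o_2 = (1.1340, -3.9641, 2.0000)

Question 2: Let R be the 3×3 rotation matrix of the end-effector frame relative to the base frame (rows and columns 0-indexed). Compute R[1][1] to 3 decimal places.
End-effector y-axis (col 1 of R) = (0.4330,0.2500,-0.8660)
R[1][1] = 0.2500

0.250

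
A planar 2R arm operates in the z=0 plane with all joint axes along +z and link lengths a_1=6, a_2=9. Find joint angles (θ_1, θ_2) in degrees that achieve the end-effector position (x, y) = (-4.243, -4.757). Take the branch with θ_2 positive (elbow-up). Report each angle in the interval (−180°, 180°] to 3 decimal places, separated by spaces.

134.995 135.000

cos θ_2 = (40.6321−6²−9²)/(2·6·9) = -0.7071; θ_2 = 135.0003° (elbow-up)
β = atan2(-4.7570,-4.2430) = -131.7313°; ψ = atan2(6.3639,-0.3640) = 93.2735°
θ_1 = β − ψ = -225.0049°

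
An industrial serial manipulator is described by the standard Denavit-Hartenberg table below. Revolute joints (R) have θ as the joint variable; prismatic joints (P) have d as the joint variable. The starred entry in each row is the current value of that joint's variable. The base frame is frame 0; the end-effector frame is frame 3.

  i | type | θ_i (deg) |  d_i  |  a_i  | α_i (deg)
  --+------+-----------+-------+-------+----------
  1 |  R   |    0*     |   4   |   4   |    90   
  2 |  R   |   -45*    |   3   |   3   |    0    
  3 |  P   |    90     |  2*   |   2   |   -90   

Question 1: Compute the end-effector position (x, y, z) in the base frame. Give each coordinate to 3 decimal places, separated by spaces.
after link 1: o_1 = (4.0000, 0.0000, 4.0000)
after link 2: o_2 = (6.1213, -3.0000, 1.8787)
after link 3: o_3 = (7.5355, -5.0000, 3.2929)

7.536 -5.000 3.293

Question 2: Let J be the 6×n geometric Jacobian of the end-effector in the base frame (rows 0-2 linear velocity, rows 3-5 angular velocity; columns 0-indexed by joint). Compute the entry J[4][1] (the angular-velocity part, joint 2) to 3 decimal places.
-1.000

axis z_1 = (0.0000,-1.0000,0.0000); lever o_n−o_1 = (3.5355,-5.0000,-0.7071)
cross product → J_v[:, 1] = (0.7071,0.0000,3.5355)
J_ω[:, 1] = z_1
entry J[4][1] = -1.0000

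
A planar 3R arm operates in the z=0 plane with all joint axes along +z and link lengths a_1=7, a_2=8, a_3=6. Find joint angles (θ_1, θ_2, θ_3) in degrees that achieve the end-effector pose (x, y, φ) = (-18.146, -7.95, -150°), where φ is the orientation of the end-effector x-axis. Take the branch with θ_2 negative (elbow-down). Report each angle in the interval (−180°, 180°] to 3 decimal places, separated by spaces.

wrist centre = target − a_3·(cos φ, sin φ) = (-12.9498, -4.9500)
cos θ_2 = (192.2011−7²−8²)/(2·7·8) = 0.7072; θ_2 = -44.9963° (elbow-down)
β = atan2(-4.9500,-12.9498) = -159.0810°; ψ = atan2(-5.6565,12.6572) = -24.0798°
θ_1 = β − ψ = -135.0012°
θ_3 = φ − θ_1 − θ_2 = 29.9975° (wrapped to (-180°,180°])

-135.001 -44.996 29.997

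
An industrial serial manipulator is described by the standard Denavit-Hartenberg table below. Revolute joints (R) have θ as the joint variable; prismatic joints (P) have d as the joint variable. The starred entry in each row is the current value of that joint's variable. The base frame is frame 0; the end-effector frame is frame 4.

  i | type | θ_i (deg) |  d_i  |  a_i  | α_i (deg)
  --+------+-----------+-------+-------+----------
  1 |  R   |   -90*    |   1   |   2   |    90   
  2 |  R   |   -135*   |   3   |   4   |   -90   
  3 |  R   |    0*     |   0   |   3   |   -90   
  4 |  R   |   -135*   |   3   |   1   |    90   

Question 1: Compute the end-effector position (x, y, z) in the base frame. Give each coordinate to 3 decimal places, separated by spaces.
after link 1: o_1 = (0.0000, -2.0000, 1.0000)
after link 2: o_2 = (-3.0000, 0.8284, -1.8284)
after link 3: o_3 = (-3.0000, 2.9497, -3.9497)
after link 4: o_4 = (-0.0000, 1.9497, -3.9497)

-0.000 1.950 -3.950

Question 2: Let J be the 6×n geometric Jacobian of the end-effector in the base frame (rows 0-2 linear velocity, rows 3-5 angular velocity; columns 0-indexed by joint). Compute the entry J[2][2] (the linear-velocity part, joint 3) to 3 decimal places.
2.121

axis z_2 = (-0.0000,-0.7071,-0.7071); lever o_n−o_2 = (3.0000,1.1213,-2.1213)
cross product → J_v[:, 2] = (2.2929,-2.1213,2.1213)
J_ω[:, 2] = z_2
entry J[2][2] = 2.1213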